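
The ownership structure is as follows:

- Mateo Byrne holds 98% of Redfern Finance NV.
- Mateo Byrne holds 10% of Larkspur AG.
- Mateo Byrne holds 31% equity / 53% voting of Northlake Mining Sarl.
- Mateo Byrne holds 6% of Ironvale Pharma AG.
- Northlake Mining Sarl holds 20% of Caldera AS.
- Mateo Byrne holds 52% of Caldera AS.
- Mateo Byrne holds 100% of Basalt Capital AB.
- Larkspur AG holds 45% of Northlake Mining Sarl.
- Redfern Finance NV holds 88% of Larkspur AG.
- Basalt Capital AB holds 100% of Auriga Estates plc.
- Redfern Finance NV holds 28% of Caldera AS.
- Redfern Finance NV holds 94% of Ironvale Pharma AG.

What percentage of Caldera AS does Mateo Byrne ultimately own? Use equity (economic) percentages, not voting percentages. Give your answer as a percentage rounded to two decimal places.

Mateo reaches Caldera along 5 paths.
Via Northlake: 31% × 20% = 6.2%.
Via Larkspur → Northlake: 10% × 45% × 20% = 0.9%.
Via Redfern → Larkspur → Northlake: 98% × 88% × 45% × 20% = 7.7616%.
Via Redfern: 98% × 28% = 27.44%.
Direct stake: 52% = 52%.
Total: 6.2% + 0.9% + 7.7616% + 27.44% + 52% = 94.3016%.
Rounded: 94.30%.

94.30%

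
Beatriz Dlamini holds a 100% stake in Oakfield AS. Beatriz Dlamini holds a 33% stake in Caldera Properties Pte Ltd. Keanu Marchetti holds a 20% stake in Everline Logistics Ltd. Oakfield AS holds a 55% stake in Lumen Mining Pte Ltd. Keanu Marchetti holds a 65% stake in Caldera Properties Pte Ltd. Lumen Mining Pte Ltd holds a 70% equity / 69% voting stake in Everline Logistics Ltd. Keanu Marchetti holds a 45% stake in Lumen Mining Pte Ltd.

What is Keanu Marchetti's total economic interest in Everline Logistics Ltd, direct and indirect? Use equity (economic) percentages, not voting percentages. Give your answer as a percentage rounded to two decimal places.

Keanu reaches Everline along 2 paths.
Via Lumen: 45% × 70% = 31.5%.
Direct stake: 20% = 20%.
Total: 31.5% + 20% = 51.5%.
Rounded: 51.50%.

51.50%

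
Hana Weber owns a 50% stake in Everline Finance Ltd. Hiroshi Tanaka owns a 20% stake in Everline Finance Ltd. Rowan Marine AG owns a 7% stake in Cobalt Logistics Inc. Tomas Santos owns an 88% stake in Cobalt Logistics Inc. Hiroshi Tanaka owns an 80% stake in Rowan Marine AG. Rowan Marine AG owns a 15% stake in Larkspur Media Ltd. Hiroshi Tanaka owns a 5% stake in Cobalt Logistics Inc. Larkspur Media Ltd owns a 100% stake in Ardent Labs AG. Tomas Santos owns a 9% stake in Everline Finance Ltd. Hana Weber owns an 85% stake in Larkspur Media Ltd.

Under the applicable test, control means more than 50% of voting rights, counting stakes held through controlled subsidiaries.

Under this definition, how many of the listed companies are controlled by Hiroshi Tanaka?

Hiroshi holds 80% of Rowan, so Hiroshi controls Rowan.
No other company's threshold is met.
Hiroshi controls 1 company.

1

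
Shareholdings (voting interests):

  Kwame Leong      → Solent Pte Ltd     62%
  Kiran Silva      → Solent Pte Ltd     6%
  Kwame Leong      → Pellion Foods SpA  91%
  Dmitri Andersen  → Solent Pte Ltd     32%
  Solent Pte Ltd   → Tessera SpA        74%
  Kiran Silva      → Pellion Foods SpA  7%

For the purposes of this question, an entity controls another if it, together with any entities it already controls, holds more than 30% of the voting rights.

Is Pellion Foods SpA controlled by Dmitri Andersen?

Dmitri holds 32% of Solent, so Dmitri controls Solent.
Solent holds 74% of Tessera, so Dmitri controls Tessera.
Neither Dmitri nor any entity Dmitri controls holds any voting interest in Pellion.
So Dmitri does not control Pellion.

No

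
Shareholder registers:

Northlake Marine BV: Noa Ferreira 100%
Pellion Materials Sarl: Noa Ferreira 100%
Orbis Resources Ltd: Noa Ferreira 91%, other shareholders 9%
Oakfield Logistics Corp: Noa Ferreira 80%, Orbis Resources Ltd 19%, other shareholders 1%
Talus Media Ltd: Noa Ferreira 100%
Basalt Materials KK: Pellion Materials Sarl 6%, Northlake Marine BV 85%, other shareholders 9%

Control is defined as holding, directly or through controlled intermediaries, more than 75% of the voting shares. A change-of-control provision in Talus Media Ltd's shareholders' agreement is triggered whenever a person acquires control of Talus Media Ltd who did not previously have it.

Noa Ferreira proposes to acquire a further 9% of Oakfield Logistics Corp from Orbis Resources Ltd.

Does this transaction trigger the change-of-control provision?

No

The purchase adds only to Noa's holdings (Orbis's stake shrinks), so Noa is the only person who could newly come to control Talus.
Noa holds 100% of Talus, so Noa controls Talus.
So Noa already controls Talus before the transaction.
After the purchase, Noa's direct stake in Oakfield rises to 80% + 9% = 89%, and Orbis's stake falls to 10%.
Noa controlled Talus already, so this is not a new person acquiring control; every other person's position is unchanged or reduced.
No new person acquires control, so the clause is not triggered.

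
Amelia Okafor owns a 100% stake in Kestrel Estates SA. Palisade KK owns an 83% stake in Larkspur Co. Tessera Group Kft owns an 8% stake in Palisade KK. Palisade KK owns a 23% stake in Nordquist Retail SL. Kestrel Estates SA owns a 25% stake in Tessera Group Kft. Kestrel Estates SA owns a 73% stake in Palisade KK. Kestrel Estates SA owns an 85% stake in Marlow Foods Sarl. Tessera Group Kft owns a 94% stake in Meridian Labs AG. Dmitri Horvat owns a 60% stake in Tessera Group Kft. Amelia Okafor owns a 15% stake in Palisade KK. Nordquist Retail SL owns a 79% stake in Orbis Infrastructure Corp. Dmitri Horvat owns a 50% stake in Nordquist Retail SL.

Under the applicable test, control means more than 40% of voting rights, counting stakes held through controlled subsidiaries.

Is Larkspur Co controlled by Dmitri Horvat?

No

Dmitri holds 60% of Tessera, so Dmitri controls Tessera.
Tessera holds 94% of Meridian, so Dmitri controls Meridian.
Dmitri holds 50% of Nordquist, so Dmitri controls Nordquist.
Nordquist holds 79% of Orbis, so Dmitri controls Orbis.
Neither Dmitri nor any entity Dmitri controls holds any voting interest in Larkspur.
So Dmitri does not control Larkspur.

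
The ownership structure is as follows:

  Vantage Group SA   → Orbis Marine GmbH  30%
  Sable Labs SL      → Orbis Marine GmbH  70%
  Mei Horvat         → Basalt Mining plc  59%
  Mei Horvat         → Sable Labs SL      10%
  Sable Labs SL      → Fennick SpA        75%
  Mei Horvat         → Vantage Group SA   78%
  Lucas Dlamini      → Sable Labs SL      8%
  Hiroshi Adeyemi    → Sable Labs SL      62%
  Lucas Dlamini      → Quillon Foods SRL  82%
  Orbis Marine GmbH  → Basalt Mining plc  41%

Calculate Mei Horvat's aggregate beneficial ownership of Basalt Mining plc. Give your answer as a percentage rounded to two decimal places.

71.46%

Mei reaches Basalt along 3 paths.
Direct stake: 59% = 59%.
Via Vantage → Orbis: 78% × 30% × 41% = 9.594%.
Via Sable → Orbis: 10% × 70% × 41% = 2.87%.
Total: 59% + 9.594% + 2.87% = 71.464%.
Rounded: 71.46%.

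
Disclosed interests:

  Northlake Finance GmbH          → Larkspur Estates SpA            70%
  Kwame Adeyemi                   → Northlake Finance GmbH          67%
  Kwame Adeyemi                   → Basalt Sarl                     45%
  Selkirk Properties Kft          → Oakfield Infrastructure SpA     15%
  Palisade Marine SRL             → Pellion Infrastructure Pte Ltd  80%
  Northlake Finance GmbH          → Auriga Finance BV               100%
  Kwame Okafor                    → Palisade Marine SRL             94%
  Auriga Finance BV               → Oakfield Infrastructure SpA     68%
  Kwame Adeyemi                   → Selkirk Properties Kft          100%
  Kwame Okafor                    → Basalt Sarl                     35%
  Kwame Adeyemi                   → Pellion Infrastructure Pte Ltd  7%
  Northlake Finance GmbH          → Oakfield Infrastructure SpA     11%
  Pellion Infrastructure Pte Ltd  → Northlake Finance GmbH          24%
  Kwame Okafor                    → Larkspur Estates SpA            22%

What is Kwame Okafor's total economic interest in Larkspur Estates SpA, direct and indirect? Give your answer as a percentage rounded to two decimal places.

Kwame Okafor reaches Larkspur along 2 paths.
Via Palisade → Pellion → Northlake: 94% × 80% × 24% × 70% = 12.6336%.
Direct stake: 22% = 22%.
Total: 12.6336% + 22% = 34.6336%.
Rounded: 34.63%.

34.63%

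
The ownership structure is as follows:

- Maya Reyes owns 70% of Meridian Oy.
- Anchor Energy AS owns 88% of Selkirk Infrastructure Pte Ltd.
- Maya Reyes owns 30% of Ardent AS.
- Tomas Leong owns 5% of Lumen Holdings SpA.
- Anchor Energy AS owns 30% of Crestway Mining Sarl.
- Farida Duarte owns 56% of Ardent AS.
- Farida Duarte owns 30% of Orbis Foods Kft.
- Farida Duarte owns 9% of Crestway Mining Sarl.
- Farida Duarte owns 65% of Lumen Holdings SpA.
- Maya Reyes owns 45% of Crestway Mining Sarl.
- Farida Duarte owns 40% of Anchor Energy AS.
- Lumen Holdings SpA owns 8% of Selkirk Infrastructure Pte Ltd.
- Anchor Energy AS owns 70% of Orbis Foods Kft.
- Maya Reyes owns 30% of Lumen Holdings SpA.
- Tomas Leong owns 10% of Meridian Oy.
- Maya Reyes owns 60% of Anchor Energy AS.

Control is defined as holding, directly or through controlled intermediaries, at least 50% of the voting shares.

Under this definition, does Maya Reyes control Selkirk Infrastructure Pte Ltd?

Maya holds 60% of Anchor, so Maya controls Anchor.
Anchor holds 88% of Selkirk, so Maya controls Selkirk.

Yes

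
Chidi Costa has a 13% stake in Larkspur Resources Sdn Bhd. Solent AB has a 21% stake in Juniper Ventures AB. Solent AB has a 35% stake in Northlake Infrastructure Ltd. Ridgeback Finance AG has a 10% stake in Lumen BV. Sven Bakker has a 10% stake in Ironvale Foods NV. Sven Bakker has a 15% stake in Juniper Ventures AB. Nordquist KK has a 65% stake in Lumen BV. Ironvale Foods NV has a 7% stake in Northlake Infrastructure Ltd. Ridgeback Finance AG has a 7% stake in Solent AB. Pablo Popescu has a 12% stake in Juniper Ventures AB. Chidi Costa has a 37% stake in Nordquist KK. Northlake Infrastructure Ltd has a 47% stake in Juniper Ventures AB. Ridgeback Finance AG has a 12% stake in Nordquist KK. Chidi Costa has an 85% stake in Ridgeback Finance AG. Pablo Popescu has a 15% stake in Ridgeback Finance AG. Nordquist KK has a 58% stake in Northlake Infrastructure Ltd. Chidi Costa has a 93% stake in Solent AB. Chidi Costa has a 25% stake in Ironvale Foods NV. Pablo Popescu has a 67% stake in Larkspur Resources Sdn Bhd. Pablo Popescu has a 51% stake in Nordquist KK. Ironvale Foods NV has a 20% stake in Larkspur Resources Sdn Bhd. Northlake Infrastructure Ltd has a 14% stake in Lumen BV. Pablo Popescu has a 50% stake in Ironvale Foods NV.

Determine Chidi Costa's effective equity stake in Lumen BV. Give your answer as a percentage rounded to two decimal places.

48.11%

Chidi reaches Lumen along 8 paths.
Via Ridgeback → Nordquist: 85% × 12% × 65% = 6.63%.
Via Nordquist: 37% × 65% = 24.05%.
Via Ridgeback → Nordquist → Northlake: 85% × 12% × 58% × 14% = 0.82824%.
Via Nordquist → Northlake: 37% × 58% × 14% = 3.0044%.
Via Ironvale → Northlake: 25% × 7% × 14% = 0.245%.
Via Solent → Northlake: 93% × 35% × 14% = 4.557%.
Via Ridgeback → Solent → Northlake: 85% × 7% × 35% × 14% = 0.29155%.
Via Ridgeback: 85% × 10% = 8.5%.
Total: 6.63% + 24.05% + 0.82824% + 3.0044% + 0.245% + 4.557% + 0.29155% + 8.5% = 48.10619%.
Rounded: 48.11%.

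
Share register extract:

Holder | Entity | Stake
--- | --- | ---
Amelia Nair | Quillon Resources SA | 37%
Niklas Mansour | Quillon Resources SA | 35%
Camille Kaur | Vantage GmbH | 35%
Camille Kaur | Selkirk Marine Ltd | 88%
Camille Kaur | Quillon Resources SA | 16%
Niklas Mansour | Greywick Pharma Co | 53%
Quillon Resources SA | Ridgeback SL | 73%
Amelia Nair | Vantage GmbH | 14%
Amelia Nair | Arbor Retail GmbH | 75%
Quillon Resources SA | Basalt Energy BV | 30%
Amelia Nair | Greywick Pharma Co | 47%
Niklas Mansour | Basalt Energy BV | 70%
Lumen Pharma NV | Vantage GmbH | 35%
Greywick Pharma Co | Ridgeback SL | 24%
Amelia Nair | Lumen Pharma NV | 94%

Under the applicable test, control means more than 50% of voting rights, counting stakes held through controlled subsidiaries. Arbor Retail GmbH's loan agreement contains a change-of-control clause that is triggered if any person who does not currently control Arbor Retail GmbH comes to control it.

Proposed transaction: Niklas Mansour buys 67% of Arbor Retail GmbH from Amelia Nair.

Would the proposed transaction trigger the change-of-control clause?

The purchase adds only to Niklas's holdings (Amelia's stake shrinks), so Niklas is the only person who could newly come to control Arbor.
Niklas holds 53% of Greywick, so Niklas controls Greywick.
Niklas holds 70% of Basalt, so Niklas controls Basalt.
Neither Niklas nor any entity Niklas controls holds any voting interest in Arbor.
So before the transaction, Niklas does not control Arbor.
After the purchase, Niklas holds 67% of Arbor directly, and Amelia's stake falls to 8%.
Niklas holds 67% of Arbor, so Niklas controls Arbor.
Niklas did not control Arbor before and does after, so the clause is triggered.

Yes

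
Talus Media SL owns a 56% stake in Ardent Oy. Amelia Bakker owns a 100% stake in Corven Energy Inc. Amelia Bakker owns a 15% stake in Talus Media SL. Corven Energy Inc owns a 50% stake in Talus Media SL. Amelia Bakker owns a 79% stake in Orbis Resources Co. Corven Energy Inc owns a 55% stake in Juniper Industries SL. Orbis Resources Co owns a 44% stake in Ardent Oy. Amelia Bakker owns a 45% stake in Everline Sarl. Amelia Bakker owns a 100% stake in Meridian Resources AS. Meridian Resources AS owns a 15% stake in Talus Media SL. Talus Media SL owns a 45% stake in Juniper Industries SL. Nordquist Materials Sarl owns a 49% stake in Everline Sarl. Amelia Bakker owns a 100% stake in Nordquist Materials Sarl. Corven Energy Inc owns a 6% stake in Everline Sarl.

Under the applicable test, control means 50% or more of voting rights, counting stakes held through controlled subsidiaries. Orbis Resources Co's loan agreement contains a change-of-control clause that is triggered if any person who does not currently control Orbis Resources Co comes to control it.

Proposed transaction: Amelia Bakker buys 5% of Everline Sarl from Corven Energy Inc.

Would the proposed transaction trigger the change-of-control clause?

The purchase adds only to Amelia's holdings (Corven's stake shrinks), so Amelia is the only person who could newly come to control Orbis.
Amelia holds 79% of Orbis, so Amelia controls Orbis.
So Amelia already controls Orbis before the transaction.
After the purchase, Amelia's direct stake in Everline rises to 45% + 5% = 50%, and Corven's stake falls to 1%.
Amelia controlled Orbis already, so this is not a new person acquiring control; every other person's position is unchanged or reduced.
No new person acquires control, so the clause is not triggered.

No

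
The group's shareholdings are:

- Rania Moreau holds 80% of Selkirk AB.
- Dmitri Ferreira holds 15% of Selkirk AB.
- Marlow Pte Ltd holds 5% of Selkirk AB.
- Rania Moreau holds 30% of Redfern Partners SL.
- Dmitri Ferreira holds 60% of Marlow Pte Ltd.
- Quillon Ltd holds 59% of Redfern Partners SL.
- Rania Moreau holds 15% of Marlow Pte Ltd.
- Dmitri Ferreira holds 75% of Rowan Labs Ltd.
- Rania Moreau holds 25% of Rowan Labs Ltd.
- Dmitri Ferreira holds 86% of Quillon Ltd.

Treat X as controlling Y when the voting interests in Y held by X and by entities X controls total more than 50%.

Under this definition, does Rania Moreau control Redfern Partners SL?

No

Rania holds 80% of Selkirk, so Rania controls Selkirk.
In Redfern, Rania's side holds only 30%, not > 50%.
So Rania does not control Redfern.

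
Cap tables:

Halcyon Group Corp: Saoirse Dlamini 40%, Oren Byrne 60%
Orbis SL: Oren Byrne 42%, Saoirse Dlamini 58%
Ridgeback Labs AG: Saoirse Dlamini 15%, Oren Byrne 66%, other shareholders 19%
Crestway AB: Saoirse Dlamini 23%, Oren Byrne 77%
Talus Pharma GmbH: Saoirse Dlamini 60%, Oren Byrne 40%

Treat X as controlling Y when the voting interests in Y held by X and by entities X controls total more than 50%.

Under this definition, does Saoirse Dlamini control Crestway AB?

Saoirse holds 58% of Orbis, so Saoirse controls Orbis.
Saoirse holds 60% of Talus, so Saoirse controls Talus.
In Crestway, Saoirse's side holds only 23%, not > 50%.
So Saoirse does not control Crestway.

No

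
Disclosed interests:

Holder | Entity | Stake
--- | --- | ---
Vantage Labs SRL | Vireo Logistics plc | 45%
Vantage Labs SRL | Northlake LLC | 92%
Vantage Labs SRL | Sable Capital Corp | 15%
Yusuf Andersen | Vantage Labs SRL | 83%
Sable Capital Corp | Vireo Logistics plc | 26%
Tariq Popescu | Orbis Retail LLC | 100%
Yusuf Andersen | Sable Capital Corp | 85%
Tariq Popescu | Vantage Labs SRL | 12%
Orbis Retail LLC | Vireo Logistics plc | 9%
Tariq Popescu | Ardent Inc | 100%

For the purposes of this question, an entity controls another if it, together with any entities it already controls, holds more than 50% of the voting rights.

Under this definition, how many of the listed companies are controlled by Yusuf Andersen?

4

Yusuf holds 83% of Vantage, so Yusuf controls Vantage.
Yusuf and Vantage together hold 85% + 15% = 100% of Sable, so Yusuf controls Sable.
Vantage holds 92% of Northlake, so Yusuf controls Northlake.
Vantage and Sable together hold 45% + 26% = 71% of Vireo, so Yusuf controls Vireo.
No other company's threshold is met.
Yusuf controls 4 companies.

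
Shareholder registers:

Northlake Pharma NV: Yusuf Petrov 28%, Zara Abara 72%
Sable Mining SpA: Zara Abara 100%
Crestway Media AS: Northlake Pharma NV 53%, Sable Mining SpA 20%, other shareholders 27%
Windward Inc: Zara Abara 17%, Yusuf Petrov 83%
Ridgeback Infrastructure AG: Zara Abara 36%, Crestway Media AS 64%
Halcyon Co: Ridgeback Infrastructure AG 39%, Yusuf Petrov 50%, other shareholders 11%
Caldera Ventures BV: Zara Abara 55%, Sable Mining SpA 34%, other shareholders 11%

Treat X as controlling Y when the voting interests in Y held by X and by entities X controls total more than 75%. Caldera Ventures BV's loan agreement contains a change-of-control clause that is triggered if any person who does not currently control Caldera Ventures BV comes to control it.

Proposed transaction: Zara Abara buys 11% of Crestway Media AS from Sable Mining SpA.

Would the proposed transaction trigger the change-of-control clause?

No

The purchase adds only to Zara's holdings (Sable's stake shrinks), so Zara is the only person who could newly come to control Caldera.
Zara holds 100% of Sable, so Zara controls Sable.
Zara and Sable together hold 55% + 34% = 89% of Caldera, so Zara controls Caldera.
So Zara already controls Caldera before the transaction.
After the purchase, Zara holds 11% of Crestway directly, and Sable's stake falls to 9%.
Zara controlled Caldera already, so this is not a new person acquiring control; every other person's position is unchanged or reduced.
No new person acquires control, so the clause is not triggered.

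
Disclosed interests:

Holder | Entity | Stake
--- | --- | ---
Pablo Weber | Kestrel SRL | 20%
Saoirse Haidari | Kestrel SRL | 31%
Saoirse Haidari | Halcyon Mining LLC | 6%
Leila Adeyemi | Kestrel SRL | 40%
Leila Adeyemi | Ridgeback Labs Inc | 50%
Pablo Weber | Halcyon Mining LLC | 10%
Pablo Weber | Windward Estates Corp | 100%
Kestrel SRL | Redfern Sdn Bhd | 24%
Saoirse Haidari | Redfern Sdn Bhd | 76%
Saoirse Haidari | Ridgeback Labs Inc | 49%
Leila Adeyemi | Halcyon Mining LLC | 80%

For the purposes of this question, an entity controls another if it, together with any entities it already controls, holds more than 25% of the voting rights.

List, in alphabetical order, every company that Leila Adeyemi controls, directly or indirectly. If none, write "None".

Leila holds 40% of Kestrel, so Leila controls Kestrel.
Leila holds 50% of Ridgeback, so Leila controls Ridgeback.
Leila holds 80% of Halcyon, so Leila controls Halcyon.
No other company's threshold is met.

Halcyon Mining LLC, Kestrel SRL, Ridgeback Labs Inc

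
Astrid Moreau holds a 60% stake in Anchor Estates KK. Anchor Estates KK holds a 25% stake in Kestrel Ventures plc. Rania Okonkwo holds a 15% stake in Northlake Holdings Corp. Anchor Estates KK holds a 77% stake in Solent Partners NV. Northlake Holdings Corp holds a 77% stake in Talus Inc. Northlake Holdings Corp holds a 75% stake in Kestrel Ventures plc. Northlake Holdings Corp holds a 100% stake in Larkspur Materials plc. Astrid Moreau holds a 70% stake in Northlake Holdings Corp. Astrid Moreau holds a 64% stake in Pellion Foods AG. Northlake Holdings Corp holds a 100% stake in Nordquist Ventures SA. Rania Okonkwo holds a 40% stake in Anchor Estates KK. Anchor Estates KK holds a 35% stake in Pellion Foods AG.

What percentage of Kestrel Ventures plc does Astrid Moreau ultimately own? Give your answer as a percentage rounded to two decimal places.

67.50%

Astrid reaches Kestrel along 2 paths.
Via Northlake: 70% × 75% = 52.5%.
Via Anchor: 60% × 25% = 15%.
Total: 52.5% + 15% = 67.5%.
Rounded: 67.50%.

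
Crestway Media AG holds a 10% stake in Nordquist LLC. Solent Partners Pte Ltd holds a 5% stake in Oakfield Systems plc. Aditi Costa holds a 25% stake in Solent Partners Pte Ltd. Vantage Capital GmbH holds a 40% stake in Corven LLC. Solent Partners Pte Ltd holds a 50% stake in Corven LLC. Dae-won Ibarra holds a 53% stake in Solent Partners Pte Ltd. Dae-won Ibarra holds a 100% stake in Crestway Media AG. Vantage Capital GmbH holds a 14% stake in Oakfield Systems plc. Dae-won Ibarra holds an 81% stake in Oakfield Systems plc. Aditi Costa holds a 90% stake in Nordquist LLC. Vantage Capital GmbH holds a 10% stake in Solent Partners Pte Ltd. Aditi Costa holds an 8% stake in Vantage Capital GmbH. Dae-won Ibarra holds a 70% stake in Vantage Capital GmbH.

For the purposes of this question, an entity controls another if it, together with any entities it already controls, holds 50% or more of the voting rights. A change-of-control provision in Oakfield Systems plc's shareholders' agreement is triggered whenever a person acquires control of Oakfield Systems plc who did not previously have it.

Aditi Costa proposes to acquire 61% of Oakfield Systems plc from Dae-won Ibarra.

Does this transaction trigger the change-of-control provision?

The purchase adds only to Aditi's holdings (Dae-won's stake shrinks), so Aditi is the only person who could newly come to control Oakfield.
Aditi holds 90% of Nordquist, so Aditi controls Nordquist.
Neither Aditi nor any entity Aditi controls holds any voting interest in Oakfield.
So before the transaction, Aditi does not control Oakfield.
After the purchase, Aditi holds 61% of Oakfield directly, and Dae-won's stake falls to 20%.
Aditi holds 61% of Oakfield, so Aditi controls Oakfield.
Aditi did not control Oakfield before and does after, so the clause is triggered.

Yes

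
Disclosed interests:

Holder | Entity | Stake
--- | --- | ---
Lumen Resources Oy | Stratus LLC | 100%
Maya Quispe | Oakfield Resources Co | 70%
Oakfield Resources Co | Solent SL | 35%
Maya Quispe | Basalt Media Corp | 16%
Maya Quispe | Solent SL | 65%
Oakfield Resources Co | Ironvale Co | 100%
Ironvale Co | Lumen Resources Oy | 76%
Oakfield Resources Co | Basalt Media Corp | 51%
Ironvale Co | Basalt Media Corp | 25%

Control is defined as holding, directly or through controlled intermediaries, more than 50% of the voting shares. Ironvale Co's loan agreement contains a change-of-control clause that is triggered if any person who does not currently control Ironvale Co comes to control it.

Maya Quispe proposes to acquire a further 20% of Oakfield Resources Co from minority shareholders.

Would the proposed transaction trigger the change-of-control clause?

No

The purchase changes only Maya's holdings, so Maya is the only person who could newly come to control Ironvale.
Maya holds 70% of Oakfield, so Maya controls Oakfield.
Oakfield holds 100% of Ironvale, so Maya controls Ironvale.
So Maya already controls Ironvale before the transaction.
After the purchase, Maya's direct stake in Oakfield rises to 70% + 20% = 90%.
Maya controlled Ironvale already, so this is not a new person acquiring control; every other person's position is unchanged or reduced.
No new person acquires control, so the clause is not triggered.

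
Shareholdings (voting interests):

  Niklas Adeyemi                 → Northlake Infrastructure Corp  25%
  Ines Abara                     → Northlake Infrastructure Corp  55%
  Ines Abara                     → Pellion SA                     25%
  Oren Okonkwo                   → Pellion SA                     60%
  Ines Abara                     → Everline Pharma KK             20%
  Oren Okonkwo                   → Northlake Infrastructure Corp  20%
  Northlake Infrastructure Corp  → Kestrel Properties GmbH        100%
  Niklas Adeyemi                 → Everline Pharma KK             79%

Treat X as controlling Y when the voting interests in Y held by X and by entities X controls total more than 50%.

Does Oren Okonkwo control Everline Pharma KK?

No

Oren holds 60% of Pellion, so Oren controls Pellion.
Neither Oren nor any entity Oren controls holds any voting interest in Everline.
So Oren does not control Everline.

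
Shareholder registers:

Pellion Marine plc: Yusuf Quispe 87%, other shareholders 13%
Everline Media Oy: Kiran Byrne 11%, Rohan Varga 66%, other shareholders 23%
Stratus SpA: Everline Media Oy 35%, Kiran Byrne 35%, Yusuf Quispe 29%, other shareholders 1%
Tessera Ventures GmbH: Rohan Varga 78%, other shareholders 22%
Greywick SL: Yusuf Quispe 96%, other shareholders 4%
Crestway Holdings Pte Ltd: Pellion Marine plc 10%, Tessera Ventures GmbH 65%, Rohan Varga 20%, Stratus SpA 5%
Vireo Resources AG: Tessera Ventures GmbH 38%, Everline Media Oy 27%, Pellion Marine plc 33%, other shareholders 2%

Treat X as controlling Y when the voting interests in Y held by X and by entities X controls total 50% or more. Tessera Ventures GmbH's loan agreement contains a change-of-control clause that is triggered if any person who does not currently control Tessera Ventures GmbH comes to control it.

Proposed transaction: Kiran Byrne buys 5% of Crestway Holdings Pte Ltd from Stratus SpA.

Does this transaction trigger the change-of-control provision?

The purchase adds only to Kiran's holdings (Stratus's stake shrinks), so Kiran is the only person who could newly come to control Tessera.
Kiran's largest direct stake is 35% in Stratus, which does not meet the threshold, so Kiran controls no company.
Neither Kiran nor any entity Kiran controls holds any voting interest in Tessera.
So before the transaction, Kiran does not control Tessera.
After the purchase, Kiran holds 5% of Crestway directly, and Stratus's stake falls to 0%.
Kiran's side now holds 5% of Crestway, not ≥ 50%, so Kiran still does not control Crestway.
After the transaction, neither Kiran nor any entity Kiran controls holds a voting interest in Tessera, so Kiran still does not control it.
No new person acquires control, so the clause is not triggered.

No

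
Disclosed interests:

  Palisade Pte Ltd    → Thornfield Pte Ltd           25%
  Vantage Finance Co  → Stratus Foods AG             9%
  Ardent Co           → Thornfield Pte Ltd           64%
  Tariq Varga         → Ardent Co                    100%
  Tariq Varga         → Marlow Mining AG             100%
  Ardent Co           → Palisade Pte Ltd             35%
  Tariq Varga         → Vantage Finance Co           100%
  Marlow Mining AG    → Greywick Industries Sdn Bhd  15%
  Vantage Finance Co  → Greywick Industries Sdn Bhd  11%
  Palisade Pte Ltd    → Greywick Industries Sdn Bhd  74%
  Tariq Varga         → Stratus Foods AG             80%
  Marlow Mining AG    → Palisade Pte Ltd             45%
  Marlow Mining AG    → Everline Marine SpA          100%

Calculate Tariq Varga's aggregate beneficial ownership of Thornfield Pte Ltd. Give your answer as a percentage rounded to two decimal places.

Tariq reaches Thornfield along 3 paths.
Via Ardent: 100% × 64% = 64%.
Via Marlow → Palisade: 100% × 45% × 25% = 11.25%.
Via Ardent → Palisade: 100% × 35% × 25% = 8.75%.
Total: 64% + 11.25% + 8.75% = 84%.
Rounded: 84.00%.

84.00%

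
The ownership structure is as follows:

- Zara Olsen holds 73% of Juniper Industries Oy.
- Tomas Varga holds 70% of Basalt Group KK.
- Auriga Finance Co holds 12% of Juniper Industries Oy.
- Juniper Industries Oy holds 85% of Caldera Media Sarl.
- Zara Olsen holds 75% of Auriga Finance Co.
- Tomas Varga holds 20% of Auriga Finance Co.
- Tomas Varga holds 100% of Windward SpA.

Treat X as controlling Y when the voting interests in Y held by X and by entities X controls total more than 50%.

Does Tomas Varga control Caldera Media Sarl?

Tomas holds 70% of Basalt, so Tomas controls Basalt.
Tomas holds 100% of Windward, so Tomas controls Windward.
Neither Tomas nor any entity Tomas controls holds any voting interest in Caldera.
So Tomas does not control Caldera.

No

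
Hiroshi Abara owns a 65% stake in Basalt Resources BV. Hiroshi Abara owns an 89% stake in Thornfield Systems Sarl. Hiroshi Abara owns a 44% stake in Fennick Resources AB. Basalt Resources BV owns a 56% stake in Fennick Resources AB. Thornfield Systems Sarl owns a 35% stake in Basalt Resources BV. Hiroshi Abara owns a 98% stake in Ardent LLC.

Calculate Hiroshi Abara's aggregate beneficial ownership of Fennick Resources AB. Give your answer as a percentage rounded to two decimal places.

97.84%

Hiroshi reaches Fennick along 3 paths.
Direct stake: 44% = 44%.
Via Thornfield → Basalt: 89% × 35% × 56% = 17.444%.
Via Basalt: 65% × 56% = 36.4%.
Total: 44% + 17.444% + 36.4% = 97.844%.
Rounded: 97.84%.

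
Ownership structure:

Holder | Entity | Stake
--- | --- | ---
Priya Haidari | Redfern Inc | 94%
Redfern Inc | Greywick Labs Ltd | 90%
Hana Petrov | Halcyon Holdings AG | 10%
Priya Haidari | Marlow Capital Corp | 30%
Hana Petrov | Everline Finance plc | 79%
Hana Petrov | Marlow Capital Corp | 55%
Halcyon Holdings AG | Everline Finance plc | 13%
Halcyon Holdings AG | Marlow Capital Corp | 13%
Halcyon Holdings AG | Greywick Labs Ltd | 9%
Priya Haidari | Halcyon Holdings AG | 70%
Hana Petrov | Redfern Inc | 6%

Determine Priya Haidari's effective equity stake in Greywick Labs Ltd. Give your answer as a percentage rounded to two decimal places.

Priya reaches Greywick along 2 paths.
Via Redfern: 94% × 90% = 84.6%.
Via Halcyon: 70% × 9% = 6.3%.
Total: 84.6% + 6.3% = 90.9%.
Rounded: 90.90%.

90.90%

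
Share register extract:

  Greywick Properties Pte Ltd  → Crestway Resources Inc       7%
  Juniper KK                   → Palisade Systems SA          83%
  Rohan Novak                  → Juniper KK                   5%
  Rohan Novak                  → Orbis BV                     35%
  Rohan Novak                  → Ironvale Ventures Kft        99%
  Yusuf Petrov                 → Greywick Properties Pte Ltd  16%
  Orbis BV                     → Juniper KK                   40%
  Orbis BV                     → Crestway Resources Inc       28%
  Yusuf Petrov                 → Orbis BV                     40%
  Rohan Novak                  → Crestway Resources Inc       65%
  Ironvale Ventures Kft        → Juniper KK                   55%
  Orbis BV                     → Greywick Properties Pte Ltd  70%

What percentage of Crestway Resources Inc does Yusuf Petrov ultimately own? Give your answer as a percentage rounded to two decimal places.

14.28%

Yusuf reaches Crestway along 3 paths.
Via Orbis → Greywick: 40% × 70% × 7% = 1.96%.
Via Greywick: 16% × 7% = 1.12%.
Via Orbis: 40% × 28% = 11.2%.
Total: 1.96% + 1.12% + 11.2% = 14.28%.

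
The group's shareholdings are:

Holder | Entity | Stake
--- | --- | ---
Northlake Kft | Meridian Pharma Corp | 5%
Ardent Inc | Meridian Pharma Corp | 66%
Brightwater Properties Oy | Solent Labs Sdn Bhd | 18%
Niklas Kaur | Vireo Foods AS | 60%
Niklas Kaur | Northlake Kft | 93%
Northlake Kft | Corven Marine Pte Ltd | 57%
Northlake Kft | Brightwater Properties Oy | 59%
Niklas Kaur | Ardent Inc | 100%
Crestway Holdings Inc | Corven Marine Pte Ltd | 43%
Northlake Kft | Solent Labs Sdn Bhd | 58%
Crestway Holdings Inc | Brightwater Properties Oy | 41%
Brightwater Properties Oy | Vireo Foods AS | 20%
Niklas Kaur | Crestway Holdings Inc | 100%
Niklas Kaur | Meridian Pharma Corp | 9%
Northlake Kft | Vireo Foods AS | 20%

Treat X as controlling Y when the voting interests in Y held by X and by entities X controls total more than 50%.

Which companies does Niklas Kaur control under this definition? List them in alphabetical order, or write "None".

Niklas holds 100% of Crestway, so Niklas controls Crestway.
Niklas holds 93% of Northlake, so Niklas controls Northlake.
Crestway and Northlake together hold 41% + 59% = 100% of Brightwater, so Niklas controls Brightwater.
Northlake and Crestway together hold 57% + 43% = 100% of Corven, so Niklas controls Corven.
Northlake and Brightwater together hold 58% + 18% = 76% of Solent, so Niklas controls Solent.
Northlake and Niklas and Brightwater together hold 20% + 60% + 20% = 100% of Vireo, so Niklas controls Vireo.
Niklas holds 100% of Ardent, so Niklas controls Ardent.
Ardent and Northlake and Niklas together hold 66% + 5% + 9% = 80% of Meridian, so Niklas controls Meridian.

Ardent Inc, Brightwater Properties Oy, Corven Marine Pte Ltd, Crestway Holdings Inc, Meridian Pharma Corp, Northlake Kft, Solent Labs Sdn Bhd, Vireo Foods AS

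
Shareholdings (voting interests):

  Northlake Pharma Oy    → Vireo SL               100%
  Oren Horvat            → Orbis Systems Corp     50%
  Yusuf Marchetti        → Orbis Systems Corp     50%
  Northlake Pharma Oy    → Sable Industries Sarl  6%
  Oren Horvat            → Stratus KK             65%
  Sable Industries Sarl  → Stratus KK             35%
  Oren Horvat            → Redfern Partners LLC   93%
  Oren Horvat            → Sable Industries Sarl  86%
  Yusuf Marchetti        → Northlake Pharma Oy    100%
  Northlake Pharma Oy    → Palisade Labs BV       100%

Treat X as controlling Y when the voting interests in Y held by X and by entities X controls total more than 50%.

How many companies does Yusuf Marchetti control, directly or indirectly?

3

Yusuf holds 100% of Northlake, so Yusuf controls Northlake.
Northlake holds 100% of Vireo, so Yusuf controls Vireo.
Northlake holds 100% of Palisade, so Yusuf controls Palisade.
No other company's threshold is met.
Yusuf controls 3 companies.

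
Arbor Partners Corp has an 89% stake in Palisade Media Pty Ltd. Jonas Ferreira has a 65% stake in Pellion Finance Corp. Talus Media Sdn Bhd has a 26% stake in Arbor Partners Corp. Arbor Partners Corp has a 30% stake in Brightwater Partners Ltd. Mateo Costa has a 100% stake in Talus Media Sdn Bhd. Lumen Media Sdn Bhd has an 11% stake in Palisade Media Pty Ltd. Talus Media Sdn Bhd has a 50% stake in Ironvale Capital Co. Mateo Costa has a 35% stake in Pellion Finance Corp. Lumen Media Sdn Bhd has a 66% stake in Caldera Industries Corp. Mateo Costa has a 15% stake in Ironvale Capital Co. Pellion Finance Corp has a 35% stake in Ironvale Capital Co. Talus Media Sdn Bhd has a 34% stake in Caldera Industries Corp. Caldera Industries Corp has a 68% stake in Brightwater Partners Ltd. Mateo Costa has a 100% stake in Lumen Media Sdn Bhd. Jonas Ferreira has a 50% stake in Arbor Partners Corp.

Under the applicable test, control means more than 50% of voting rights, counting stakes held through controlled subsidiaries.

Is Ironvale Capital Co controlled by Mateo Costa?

Mateo holds 100% of Talus, so Mateo controls Talus.
Mateo and Talus together hold 15% + 50% = 65% of Ironvale, so Mateo controls Ironvale.

Yes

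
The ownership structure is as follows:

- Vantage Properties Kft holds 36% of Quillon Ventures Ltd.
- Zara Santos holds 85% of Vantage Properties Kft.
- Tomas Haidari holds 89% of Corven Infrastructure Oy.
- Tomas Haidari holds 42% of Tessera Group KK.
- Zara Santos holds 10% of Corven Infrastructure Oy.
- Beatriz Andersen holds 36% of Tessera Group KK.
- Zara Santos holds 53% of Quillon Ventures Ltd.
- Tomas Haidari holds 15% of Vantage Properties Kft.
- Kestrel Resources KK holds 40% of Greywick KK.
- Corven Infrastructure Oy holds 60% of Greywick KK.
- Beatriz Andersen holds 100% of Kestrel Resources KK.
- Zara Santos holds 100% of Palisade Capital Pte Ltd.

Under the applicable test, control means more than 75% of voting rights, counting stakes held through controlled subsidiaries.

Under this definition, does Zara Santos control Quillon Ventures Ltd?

Yes

Zara holds 85% of Vantage, so Zara controls Vantage.
Zara and Vantage together hold 53% + 36% = 89% of Quillon, so Zara controls Quillon.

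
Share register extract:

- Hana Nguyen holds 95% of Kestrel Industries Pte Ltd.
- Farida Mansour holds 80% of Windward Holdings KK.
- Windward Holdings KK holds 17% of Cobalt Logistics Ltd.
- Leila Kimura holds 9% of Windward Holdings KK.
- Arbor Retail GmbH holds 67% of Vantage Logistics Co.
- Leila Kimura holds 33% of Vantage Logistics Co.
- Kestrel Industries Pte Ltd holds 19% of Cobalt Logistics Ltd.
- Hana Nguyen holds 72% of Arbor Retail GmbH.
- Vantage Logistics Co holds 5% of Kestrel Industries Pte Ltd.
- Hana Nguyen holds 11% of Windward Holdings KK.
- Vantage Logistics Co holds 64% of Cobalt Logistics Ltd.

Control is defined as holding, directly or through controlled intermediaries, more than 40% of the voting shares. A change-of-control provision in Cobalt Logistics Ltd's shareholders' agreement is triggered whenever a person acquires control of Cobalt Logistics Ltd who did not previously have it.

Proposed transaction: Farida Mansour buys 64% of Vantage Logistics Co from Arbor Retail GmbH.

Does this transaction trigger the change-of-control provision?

The purchase adds only to Farida's holdings (Arbor's stake shrinks), so Farida is the only person who could newly come to control Cobalt.
Farida holds 80% of Windward, so Farida controls Windward.
In Cobalt, Farida's side holds only 17%, not > 40%.
So before the transaction, Farida does not control Cobalt.
After the purchase, Farida holds 64% of Vantage directly, and Arbor's stake falls to 3%.
Farida holds 64% of Vantage, so Farida controls Vantage.
Windward and Vantage together hold 17% + 64% = 81% of Cobalt, so Farida controls Cobalt.
Farida did not control Cobalt before and does after, so the clause is triggered.

Yes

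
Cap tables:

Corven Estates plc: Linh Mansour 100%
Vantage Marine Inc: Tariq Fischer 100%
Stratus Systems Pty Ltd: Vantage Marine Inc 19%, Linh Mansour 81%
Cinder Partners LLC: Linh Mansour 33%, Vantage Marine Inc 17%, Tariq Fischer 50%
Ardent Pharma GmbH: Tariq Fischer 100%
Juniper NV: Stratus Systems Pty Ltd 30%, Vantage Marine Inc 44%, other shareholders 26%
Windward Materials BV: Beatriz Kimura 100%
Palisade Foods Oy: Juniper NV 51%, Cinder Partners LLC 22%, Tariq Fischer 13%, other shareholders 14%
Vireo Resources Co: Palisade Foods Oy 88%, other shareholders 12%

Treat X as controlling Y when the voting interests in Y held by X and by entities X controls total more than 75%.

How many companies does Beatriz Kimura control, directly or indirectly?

Beatriz holds 100% of Windward, so Beatriz controls Windward.
No other company's threshold is met.
Beatriz controls 1 company.

1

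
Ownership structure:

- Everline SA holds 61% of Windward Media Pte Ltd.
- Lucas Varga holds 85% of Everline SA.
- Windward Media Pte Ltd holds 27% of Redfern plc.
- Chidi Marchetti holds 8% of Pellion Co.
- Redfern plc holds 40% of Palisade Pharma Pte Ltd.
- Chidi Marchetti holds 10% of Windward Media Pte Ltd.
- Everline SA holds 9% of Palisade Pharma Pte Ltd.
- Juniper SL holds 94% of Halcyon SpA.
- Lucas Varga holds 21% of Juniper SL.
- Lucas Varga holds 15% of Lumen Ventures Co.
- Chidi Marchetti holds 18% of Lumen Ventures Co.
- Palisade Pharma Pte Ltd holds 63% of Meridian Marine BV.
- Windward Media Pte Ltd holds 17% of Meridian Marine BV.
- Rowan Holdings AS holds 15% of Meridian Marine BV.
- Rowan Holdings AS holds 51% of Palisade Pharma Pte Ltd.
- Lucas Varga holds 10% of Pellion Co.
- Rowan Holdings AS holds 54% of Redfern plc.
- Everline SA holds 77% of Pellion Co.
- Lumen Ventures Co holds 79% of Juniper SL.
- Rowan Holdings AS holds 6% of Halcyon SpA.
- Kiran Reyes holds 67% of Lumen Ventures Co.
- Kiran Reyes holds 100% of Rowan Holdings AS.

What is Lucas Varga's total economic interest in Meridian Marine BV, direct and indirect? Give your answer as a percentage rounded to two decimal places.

Lucas reaches Meridian along 3 paths.
Via Everline → Windward: 85% × 61% × 17% = 8.8145%.
Via Everline → Windward → Redfern → Palisade: 85% × 61% × 27% × 40% × 63% = 3.527874%.
Via Everline → Palisade: 85% × 9% × 63% = 4.8195%.
Total: 8.8145% + 3.527874% + 4.8195% = 17.161874%.
Rounded: 17.16%.

17.16%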